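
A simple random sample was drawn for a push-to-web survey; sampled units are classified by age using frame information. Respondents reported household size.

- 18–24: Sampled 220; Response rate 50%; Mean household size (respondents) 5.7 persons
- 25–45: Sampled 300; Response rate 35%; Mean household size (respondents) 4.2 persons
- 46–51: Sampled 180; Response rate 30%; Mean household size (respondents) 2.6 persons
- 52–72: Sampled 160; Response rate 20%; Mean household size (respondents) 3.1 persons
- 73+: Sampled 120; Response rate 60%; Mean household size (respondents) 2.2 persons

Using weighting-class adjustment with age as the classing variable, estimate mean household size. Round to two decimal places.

Inverse-response-rate weighting restores each class to its sampled count, so class totals weight by n_sampled:
  18–24: 220 × 5.7 = 1254
  25–45: 300 × 4.2 = 1260
  46–51: 180 × 2.6 = 468
  52–72: 160 × 3.1 = 496
  73+: 120 × 2.2 = 264
Adjusted estimate = 3742 / 980 = 3.81837 → 3.82.

3.82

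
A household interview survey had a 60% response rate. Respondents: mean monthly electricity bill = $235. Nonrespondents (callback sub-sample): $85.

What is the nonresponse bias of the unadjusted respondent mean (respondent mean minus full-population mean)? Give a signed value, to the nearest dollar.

+$60

Nonresponse fraction = 1 − 0.6 = 0.4.
Bias = (nonresponse fraction) × (respondent mean − nonrespondent mean)
     = 0.4 × (235 − 85) = 0.4 × 150 = 60.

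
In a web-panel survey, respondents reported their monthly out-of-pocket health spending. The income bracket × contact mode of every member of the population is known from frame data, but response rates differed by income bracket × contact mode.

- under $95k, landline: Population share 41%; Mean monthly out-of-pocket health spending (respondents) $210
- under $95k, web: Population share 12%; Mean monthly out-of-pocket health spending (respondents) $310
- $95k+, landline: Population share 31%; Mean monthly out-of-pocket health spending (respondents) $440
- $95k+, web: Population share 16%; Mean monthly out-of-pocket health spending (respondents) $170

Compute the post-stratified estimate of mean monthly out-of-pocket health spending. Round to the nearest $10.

Reweight to the known income bracket × contact mode distribution:
  under $95k, landline: 0.41 × 210 = 86.1
  under $95k, web: 0.12 × 310 = 37.2
  $95k+, landline: 0.31 × 440 = 136.4
  $95k+, web: 0.16 × 170 = 27.2
Post-stratified estimate = 286.9 → $290.

$290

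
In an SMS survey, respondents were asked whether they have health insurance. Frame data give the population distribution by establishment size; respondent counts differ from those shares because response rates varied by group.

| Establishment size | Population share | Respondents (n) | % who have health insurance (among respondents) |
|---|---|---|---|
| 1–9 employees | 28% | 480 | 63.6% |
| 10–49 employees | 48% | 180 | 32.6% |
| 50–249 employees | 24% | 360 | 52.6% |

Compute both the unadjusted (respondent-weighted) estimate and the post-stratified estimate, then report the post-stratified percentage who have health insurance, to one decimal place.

Naive respondent-only estimate (weights = respondent counts):
  (480/1020)×63.6 + (180/1020)×32.6 + (360/1020)×52.6 = 54.2471%
Reweighting by population establishment size shares:
  0.28×63.6 + 0.48×32.6 + 0.24×52.6 = 46.08%

46.1%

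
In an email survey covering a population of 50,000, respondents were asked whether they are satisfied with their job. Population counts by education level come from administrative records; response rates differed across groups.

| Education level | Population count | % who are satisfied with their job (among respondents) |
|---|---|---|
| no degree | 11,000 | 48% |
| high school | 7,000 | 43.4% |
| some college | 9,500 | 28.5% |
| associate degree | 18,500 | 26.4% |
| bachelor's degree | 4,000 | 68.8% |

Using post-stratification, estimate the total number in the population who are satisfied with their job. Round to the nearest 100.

18,700

Apply each group's respondent rate to its population count:
  no degree: 11,000 × 48% = 5280
  high school: 7,000 × 43.4% = 3038
  some college: 9,500 × 28.5% = 2707.5
  associate degree: 18,500 × 26.4% = 4884
  bachelor's degree: 4,000 × 68.8% = 2752
Estimated total = 18661.5 → 18,700.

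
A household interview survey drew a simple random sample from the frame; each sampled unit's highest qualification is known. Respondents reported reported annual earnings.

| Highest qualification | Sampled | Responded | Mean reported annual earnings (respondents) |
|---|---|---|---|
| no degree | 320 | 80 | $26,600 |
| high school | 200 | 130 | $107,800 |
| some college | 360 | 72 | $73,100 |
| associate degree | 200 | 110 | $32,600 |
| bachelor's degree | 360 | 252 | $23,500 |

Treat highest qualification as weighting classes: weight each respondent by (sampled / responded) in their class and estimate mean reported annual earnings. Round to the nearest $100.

Response rates by class: no degree 80/320 = 25%, high school 130/200 = 65%, some college 72/360 = 20%, associate degree 110/200 = 55%, bachelor's degree 252/360 = 70%.
Inverse-response-rate weighting restores each class to its sampled count, so class totals weight by n_sampled:
  no degree: 320 × 26,600 = 8,512,000
  high school: 200 × 107,800 = 21,560,000
  some college: 360 × 73,100 = 26,316,000
  associate degree: 200 × 32,600 = 6,520,000
  bachelor's degree: 360 × 23,500 = 8,460,000
Adjusted estimate = 71,368,000 / 1,440 = 49561.1 → $49,600.

$49,600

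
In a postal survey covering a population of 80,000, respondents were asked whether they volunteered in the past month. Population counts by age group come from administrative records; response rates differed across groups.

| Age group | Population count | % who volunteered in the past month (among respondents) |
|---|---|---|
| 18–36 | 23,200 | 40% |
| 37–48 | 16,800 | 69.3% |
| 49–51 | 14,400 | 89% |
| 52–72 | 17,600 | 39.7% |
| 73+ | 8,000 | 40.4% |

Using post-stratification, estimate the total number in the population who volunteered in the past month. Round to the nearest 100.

Apply each group's respondent rate to its population count:
  18–36: 23,200 × 40% = 9280
  37–48: 16,800 × 69.3% = 11642.4
  49–51: 14,400 × 89% = 12,816
  52–72: 17,600 × 39.7% = 6987.2
  73+: 8,000 × 40.4% = 3232
Estimated total = 43957.6 → 44,000.

44,000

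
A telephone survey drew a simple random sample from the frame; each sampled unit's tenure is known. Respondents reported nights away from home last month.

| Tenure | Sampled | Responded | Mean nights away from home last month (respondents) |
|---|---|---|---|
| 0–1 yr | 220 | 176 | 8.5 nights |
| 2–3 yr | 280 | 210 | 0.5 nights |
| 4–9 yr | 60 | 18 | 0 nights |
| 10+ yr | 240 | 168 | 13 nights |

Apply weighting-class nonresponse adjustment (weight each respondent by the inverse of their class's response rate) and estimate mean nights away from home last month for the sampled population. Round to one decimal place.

6.4

Response rates by class: 0–1 yr 176/220 = 80%, 2–3 yr 210/280 = 75%, 4–9 yr 18/60 = 30%, 10+ yr 168/240 = 70%.
With weight = n_sampled/n_responded per class, the weighted class total is n_sampled:
  0–1 yr: 220 × 8.5 = 1870
  2–3 yr: 280 × 0.5 = 140
  4–9 yr: 60 × 0 = 0
  10+ yr: 240 × 13 = 3120
Adjusted estimate = 5130 / 800 = 6.4125 → 6.4.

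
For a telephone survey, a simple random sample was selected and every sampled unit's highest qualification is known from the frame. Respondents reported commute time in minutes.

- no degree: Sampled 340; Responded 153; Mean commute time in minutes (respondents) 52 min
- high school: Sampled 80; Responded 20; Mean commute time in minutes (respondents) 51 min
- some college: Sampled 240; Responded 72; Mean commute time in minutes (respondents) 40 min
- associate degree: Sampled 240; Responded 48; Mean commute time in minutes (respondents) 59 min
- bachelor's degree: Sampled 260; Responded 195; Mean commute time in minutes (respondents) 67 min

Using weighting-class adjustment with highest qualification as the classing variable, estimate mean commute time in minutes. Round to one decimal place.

Class response rates: no degree 153/340 = 45%, high school 20/80 = 25%, some college 72/240 = 30%, associate degree 48/240 = 20%, bachelor's degree 195/260 = 75%.
With weight = n_sampled/n_responded per class, the weighted class total is n_sampled:
  no degree: 340 × 52 = 17,680
  high school: 80 × 51 = 4080
  some college: 240 × 40 = 9600
  associate degree: 240 × 59 = 14,160
  bachelor's degree: 260 × 67 = 17,420
Adjusted estimate = 62,940 / 1,160 = 54.2586 → 54.3.

54.3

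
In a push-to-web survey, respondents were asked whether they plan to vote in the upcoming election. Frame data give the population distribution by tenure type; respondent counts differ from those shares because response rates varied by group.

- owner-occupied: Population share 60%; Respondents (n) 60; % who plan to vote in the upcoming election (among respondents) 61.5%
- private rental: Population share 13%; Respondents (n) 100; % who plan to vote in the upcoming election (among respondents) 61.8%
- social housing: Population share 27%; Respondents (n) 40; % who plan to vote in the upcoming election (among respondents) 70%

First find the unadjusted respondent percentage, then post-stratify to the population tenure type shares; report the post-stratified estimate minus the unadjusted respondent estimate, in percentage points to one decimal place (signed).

+0.5 percentage points

Naive respondent-only estimate (weights = respondent counts):
  (60/200)×61.5 + (100/200)×61.8 + (40/200)×70 = 63.35%
Post-stratified estimate weights by population shares:
  0.6×61.5 + 0.13×61.8 + 0.27×70 = 63.834%
Difference = 63.834 − 63.35 = 0.484 pp.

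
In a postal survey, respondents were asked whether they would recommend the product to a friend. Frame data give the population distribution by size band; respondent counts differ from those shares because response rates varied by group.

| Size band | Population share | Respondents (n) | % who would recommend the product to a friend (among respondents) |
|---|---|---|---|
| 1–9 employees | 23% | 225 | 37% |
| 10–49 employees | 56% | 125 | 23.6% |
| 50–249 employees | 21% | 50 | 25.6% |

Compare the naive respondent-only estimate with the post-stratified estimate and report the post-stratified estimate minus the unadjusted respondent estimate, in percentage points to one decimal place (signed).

Naive respondent-only estimate (weights = respondent counts):
  (225/400)×37 + (125/400)×23.6 + (50/400)×25.6 = 31.3875%
Reweighting by population size band shares:
  0.23×37 + 0.56×23.6 + 0.21×25.6 = 27.102%
Difference = 27.102 − 31.3875 = -4.2855 pp.

-4.3 percentage points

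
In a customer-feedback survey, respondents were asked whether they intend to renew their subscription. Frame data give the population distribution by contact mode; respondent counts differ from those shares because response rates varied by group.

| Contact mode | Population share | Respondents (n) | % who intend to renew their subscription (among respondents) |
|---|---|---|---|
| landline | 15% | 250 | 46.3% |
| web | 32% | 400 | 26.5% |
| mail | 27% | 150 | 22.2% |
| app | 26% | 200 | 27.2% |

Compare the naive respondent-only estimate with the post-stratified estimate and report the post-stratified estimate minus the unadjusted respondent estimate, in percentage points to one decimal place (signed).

-2.5 percentage points

Without adjustment, the pooled respondent share is:
  (250/1000)×46.3 + (400/1000)×26.5 + (150/1000)×22.2 + (200/1000)×27.2 = 30.945%
Post-stratifying to population shares instead:
  0.15×46.3 + 0.32×26.5 + 0.27×22.2 + 0.26×27.2 = 28.491%
Difference = 28.491 − 30.945 = -2.454 pp.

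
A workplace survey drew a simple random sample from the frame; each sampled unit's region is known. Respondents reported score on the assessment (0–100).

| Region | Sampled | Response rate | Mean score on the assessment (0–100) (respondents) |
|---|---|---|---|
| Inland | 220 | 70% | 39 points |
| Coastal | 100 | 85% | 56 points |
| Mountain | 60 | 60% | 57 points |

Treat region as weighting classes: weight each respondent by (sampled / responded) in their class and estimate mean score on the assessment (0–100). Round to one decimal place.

Weighting each respondent by the inverse class response rate inflates each class back to its sampled size, so the class weight is n_sampled:
  Inland: 220 × 39 = 8580
  Coastal: 100 × 56 = 5600
  Mountain: 60 × 57 = 3420
Adjusted estimate = 17,600 / 380 = 46.3158 → 46.3.

46.3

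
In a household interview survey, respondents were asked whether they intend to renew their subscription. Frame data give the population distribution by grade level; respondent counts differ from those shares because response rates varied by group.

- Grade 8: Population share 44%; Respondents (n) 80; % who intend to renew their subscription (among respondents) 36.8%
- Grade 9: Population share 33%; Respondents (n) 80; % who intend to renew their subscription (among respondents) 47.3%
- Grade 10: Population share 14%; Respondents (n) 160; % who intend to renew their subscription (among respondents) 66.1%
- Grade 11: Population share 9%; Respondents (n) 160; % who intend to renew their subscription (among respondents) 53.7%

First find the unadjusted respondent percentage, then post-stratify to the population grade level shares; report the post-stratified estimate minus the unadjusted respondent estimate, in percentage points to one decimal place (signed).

Naive respondent-only estimate (weights = respondent counts):
  (80/480)×36.8 + (80/480)×47.3 + (160/480)×66.1 + (160/480)×53.7 = 53.95%
Reweighting by population grade level shares:
  0.44×36.8 + 0.33×47.3 + 0.14×66.1 + 0.09×53.7 = 45.888%
Difference = 45.888 − 53.95 = -8.062 pp.

-8.1 percentage points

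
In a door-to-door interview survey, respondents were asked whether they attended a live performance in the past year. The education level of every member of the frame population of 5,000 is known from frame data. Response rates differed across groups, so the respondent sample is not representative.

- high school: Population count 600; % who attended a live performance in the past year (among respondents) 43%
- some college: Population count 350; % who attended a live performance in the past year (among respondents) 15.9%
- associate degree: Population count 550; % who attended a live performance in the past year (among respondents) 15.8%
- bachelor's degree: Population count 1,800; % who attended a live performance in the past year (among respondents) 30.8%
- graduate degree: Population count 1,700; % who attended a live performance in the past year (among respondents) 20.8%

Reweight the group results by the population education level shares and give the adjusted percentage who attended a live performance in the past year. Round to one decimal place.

Each cell contributes population-share × respondent value:
  high school: (600/5,000) × 43 = 5.16
  some college: (350/5,000) × 15.9 = 1.113
  associate degree: (550/5,000) × 15.8 = 1.738
  bachelor's degree: (1,800/5,000) × 30.8 = 11.088
  graduate degree: (1,700/5,000) × 20.8 = 7.072
Post-stratified estimate = 26.171 → 26.2%.

26.2%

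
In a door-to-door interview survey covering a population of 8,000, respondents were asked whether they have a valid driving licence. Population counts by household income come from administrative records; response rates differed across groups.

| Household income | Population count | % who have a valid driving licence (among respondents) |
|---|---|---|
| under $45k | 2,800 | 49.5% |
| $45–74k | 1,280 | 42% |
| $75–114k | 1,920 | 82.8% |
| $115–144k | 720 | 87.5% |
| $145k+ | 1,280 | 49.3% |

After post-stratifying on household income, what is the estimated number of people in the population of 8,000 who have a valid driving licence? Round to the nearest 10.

Each cell contributes its population count × the respondent rate:
  under $45k: 2,800 × 49.5% = 1386
  $45–74k: 1,280 × 42% = 537.6
  $75–114k: 1,920 × 82.8% = 1589.76
  $115–144k: 720 × 87.5% = 630
  $145k+: 1,280 × 49.3% = 631.04
Estimated total = 4774.4 → 4,770.

4,770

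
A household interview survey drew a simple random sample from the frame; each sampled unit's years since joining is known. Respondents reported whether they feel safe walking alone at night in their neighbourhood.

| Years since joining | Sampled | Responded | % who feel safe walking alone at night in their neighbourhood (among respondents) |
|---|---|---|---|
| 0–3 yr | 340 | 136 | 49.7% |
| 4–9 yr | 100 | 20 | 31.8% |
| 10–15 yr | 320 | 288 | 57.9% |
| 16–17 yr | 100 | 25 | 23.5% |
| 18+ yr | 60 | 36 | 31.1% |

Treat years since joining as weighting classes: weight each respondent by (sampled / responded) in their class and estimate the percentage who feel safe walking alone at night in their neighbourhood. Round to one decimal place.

Response rates by class: 0–3 yr 136/340 = 40%, 4–9 yr 20/100 = 20%, 10–15 yr 288/320 = 90%, 16–17 yr 25/100 = 25%, 18+ yr 36/60 = 60%.
Weighting each respondent by the inverse class response rate inflates each class back to its sampled size, so the class weight is n_sampled:
  0–3 yr: 340 × 49.7 = 16,898
  4–9 yr: 100 × 31.8 = 3180
  10–15 yr: 320 × 57.9 = 18,528
  16–17 yr: 100 × 23.5 = 2350
  18+ yr: 60 × 31.1 = 1866
Adjusted estimate = 42,822 / 920 = 46.5457 → 46.5%.

46.5%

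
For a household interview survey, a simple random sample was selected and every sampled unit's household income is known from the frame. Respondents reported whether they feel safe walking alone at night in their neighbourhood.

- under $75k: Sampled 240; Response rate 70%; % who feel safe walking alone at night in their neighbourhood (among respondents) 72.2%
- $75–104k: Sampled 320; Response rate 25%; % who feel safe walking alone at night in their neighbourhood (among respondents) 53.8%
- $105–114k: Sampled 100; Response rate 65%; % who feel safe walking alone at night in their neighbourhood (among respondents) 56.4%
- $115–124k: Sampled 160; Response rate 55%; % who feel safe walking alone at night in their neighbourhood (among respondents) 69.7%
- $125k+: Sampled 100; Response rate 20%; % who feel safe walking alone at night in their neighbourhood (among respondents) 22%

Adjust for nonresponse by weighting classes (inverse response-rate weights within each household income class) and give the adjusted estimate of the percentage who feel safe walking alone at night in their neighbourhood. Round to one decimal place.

58.2%

Each respondent's weight = sampled/responded in their class; summing within a class gives n_sampled, so:
  under $75k: 240 × 72.2 = 17,328
  $75–104k: 320 × 53.8 = 17,216
  $105–114k: 100 × 56.4 = 5640
  $115–124k: 160 × 69.7 = 11,152
  $125k+: 100 × 22 = 2200
Adjusted estimate = 53,536 / 920 = 58.1913 → 58.2%.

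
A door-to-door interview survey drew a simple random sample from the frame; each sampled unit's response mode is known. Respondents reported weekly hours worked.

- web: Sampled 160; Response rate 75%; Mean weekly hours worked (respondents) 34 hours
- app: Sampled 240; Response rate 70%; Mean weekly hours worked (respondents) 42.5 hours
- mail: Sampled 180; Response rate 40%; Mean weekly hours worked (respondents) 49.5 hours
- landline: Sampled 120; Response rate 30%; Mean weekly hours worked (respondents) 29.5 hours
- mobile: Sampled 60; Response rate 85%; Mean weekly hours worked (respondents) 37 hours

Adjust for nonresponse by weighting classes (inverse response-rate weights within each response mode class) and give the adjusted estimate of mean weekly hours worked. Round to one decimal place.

39.9

Inverse-response-rate weighting restores each class to its sampled count, so class totals weight by n_sampled:
  web: 160 × 34 = 5440
  app: 240 × 42.5 = 10,200
  mail: 180 × 49.5 = 8910
  landline: 120 × 29.5 = 3540
  mobile: 60 × 37 = 2220
Adjusted estimate = 30,310 / 760 = 39.8816 → 39.9.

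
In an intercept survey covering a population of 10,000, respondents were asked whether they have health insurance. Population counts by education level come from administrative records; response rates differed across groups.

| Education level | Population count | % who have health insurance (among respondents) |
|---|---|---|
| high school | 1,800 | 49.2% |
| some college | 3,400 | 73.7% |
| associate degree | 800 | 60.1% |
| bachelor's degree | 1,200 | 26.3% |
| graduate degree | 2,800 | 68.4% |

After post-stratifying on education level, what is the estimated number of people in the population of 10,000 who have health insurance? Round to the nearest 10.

Estimated count per cell = population count × respondent percentage:
  high school: 1,800 × 49.2% = 885.6
  some college: 3,400 × 73.7% = 2505.8
  associate degree: 800 × 60.1% = 480.8
  bachelor's degree: 1,200 × 26.3% = 315.6
  graduate degree: 2,800 × 68.4% = 1915.2
Estimated total = 6103 → 6,100.

6,100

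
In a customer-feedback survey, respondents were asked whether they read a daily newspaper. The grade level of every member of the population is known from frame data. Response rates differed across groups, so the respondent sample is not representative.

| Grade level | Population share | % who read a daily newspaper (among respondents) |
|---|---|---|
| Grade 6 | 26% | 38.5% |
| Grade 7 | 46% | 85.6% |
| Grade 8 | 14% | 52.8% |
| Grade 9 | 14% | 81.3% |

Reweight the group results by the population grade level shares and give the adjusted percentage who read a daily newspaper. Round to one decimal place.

68.2%

Reweight to the known grade level distribution:
  Grade 6: 0.26 × 38.5 = 10.01
  Grade 7: 0.46 × 85.6 = 39.376
  Grade 8: 0.14 × 52.8 = 7.392
  Grade 9: 0.14 × 81.3 = 11.382
Post-stratified estimate = 68.16 → 68.2%.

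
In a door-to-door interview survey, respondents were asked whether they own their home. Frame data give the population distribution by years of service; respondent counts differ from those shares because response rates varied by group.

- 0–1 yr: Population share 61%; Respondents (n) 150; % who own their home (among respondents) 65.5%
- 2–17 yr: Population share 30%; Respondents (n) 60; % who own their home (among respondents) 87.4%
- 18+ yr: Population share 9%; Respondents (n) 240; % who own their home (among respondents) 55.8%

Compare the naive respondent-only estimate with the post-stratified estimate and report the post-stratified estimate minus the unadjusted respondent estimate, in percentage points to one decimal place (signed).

+8.0 percentage points

Unadjusted (pooled respondent) estimate weights by respondent counts:
  (150/450)×65.5 + (60/450)×87.4 + (240/450)×55.8 = 63.2467%
Reweighting by population years of service shares:
  0.61×65.5 + 0.3×87.4 + 0.09×55.8 = 71.197%
Difference = 71.197 − 63.2467 = 7.9503 pp.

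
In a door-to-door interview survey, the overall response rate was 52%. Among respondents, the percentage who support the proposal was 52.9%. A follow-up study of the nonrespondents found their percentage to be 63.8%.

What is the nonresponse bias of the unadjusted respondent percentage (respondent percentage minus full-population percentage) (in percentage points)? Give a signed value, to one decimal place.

Nonresponse fraction = 1 − 0.52 = 0.48.
Bias = (nonresponse fraction) × (respondent percentage − nonrespondent percentage)
     = 0.48 × (52.9 − 63.8) = 0.48 × -10.9 = -5.232.

-5.2 percentage points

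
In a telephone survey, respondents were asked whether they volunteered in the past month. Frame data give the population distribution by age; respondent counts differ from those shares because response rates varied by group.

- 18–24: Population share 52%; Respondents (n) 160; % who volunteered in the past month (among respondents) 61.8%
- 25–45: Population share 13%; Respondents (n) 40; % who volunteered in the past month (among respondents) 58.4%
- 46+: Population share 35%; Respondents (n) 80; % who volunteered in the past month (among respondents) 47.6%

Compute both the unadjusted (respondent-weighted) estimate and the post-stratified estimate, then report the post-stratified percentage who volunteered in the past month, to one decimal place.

56.4%

Without adjustment, the pooled respondent share is:
  (160/280)×61.8 + (40/280)×58.4 + (80/280)×47.6 = 57.2571%
Post-stratified estimate weights by population shares:
  0.52×61.8 + 0.13×58.4 + 0.35×47.6 = 56.388%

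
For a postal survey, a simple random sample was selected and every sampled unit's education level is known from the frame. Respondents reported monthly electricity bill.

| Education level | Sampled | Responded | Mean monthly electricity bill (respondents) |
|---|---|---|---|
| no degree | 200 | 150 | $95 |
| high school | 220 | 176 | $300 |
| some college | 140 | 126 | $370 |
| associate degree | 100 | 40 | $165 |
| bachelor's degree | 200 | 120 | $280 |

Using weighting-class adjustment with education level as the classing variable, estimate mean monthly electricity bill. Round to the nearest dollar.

Response rates by class: no degree 150/200 = 75%, high school 176/220 = 80%, some college 126/140 = 90%, associate degree 40/100 = 40%, bachelor's degree 120/200 = 60%.
Inverse-response-rate weighting restores each class to its sampled count, so class totals weight by n_sampled:
  no degree: 200 × 95 = 19,000
  high school: 220 × 300 = 66,000
  some college: 140 × 370 = 51,800
  associate degree: 100 × 165 = 16,500
  bachelor's degree: 200 × 280 = 56,000
Adjusted estimate = 209,300 / 860 = 243.372 → $243.

$243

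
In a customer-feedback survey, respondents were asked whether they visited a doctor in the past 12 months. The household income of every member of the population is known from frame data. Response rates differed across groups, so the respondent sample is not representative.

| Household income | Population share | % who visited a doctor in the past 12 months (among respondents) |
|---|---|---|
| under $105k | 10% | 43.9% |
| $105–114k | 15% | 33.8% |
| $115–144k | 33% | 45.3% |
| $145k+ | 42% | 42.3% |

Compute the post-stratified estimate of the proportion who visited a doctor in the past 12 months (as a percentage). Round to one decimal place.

Post-stratification weights by population share, not respondent share:
  under $105k: 0.1 × 43.9 = 4.39
  $105–114k: 0.15 × 33.8 = 5.07
  $115–144k: 0.33 × 45.3 = 14.949
  $145k+: 0.42 × 42.3 = 17.766
Post-stratified estimate = 42.175 → 42.2%.

42.2%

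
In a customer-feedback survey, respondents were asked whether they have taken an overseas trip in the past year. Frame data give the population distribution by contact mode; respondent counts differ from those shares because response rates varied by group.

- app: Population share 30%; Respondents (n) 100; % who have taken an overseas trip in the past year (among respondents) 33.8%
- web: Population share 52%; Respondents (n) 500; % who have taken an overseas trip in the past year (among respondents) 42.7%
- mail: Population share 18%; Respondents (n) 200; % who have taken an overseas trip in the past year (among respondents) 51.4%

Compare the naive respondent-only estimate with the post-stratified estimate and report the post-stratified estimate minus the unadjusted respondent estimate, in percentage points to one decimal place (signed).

-2.2 percentage points

Without adjustment, the pooled respondent share is:
  (100/800)×33.8 + (500/800)×42.7 + (200/800)×51.4 = 43.7625%
Reweighting by population contact mode shares:
  0.3×33.8 + 0.52×42.7 + 0.18×51.4 = 41.596%
Difference = 41.596 − 43.7625 = -2.1665 pp.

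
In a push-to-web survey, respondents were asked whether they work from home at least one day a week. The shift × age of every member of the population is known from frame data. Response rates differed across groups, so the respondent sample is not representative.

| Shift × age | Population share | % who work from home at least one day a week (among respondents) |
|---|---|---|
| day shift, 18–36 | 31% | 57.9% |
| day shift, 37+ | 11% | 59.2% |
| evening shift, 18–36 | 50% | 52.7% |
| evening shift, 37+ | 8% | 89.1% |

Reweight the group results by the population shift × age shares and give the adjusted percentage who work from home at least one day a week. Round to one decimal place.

57.9%

Post-stratification weights by population share, not respondent share:
  day shift, 18–36: 0.31 × 57.9 = 17.949
  day shift, 37+: 0.11 × 59.2 = 6.512
  evening shift, 18–36: 0.5 × 52.7 = 26.35
  evening shift, 37+: 0.08 × 89.1 = 7.128
Post-stratified estimate = 57.939 → 57.9%.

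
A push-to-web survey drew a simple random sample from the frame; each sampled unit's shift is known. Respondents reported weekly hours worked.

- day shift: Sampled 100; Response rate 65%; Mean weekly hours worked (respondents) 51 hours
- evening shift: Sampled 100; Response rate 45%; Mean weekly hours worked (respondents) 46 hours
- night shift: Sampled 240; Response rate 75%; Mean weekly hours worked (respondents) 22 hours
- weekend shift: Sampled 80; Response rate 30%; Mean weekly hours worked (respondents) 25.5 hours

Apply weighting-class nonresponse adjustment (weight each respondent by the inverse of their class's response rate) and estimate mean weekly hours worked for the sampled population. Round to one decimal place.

Weighting each respondent by the inverse class response rate inflates each class back to its sampled size, so the class weight is n_sampled:
  day shift: 100 × 51 = 5100
  evening shift: 100 × 46 = 4600
  night shift: 240 × 22 = 5280
  weekend shift: 80 × 25.5 = 2040
Adjusted estimate = 17,020 / 520 = 32.7308 → 32.7.

32.7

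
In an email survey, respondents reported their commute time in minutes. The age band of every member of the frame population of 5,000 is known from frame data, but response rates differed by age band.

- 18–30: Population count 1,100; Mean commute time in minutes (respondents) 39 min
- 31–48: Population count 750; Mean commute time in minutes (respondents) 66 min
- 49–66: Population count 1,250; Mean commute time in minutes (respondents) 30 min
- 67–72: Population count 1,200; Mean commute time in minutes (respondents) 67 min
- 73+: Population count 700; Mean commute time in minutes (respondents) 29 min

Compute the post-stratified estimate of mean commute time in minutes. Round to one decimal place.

Weight each group's respondent value by its population share:
  18–30: (1,100/5,000) × 39 = 8.58
  31–48: (750/5,000) × 66 = 9.9
  49–66: (1,250/5,000) × 30 = 7.5
  67–72: (1,200/5,000) × 67 = 16.08
  73+: (700/5,000) × 29 = 4.06
Post-stratified estimate = 46.12 → 46.1.

46.1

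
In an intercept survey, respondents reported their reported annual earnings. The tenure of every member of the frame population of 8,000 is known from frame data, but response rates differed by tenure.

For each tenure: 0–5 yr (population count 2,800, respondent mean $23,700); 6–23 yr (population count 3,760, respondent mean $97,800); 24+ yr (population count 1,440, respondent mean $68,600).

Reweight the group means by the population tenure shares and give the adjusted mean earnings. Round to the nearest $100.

$66,600

Reweight to the known tenure distribution:
  0–5 yr: (2,800/8,000) × 23,700 = 8295
  6–23 yr: (3,760/8,000) × 97,800 = 45,966
  24+ yr: (1,440/8,000) × 68,600 = 12,348
Post-stratified estimate = 66,609 → $66,600.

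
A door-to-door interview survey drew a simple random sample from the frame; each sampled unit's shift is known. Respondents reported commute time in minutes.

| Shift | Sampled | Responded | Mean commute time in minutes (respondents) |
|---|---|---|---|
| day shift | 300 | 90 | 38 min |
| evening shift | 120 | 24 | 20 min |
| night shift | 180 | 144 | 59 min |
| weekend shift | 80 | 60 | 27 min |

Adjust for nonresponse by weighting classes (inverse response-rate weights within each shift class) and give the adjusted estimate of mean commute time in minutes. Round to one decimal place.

Class response rates: day shift 90/300 = 30%, evening shift 24/120 = 20%, night shift 144/180 = 80%, weekend shift 60/80 = 75%.
Inverse-response-rate weighting restores each class to its sampled count, so class totals weight by n_sampled:
  day shift: 300 × 38 = 11,400
  evening shift: 120 × 20 = 2400
  night shift: 180 × 59 = 10,620
  weekend shift: 80 × 27 = 2160
Adjusted estimate = 26,580 / 680 = 39.0882 → 39.1.

39.1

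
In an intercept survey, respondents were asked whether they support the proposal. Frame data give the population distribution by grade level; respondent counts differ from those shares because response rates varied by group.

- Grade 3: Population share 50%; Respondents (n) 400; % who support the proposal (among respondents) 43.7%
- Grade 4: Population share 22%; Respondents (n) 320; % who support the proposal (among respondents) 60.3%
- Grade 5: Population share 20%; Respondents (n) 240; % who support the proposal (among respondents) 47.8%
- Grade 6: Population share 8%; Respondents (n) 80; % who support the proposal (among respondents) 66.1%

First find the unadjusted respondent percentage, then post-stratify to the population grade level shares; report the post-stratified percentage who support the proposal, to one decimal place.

Without adjustment, the pooled respondent share is:
  (400/1040)×43.7 + (320/1040)×60.3 + (240/1040)×47.8 + (80/1040)×66.1 = 51.4769%
Post-stratifying to population shares instead:
  0.5×43.7 + 0.22×60.3 + 0.2×47.8 + 0.08×66.1 = 49.964%

50.0%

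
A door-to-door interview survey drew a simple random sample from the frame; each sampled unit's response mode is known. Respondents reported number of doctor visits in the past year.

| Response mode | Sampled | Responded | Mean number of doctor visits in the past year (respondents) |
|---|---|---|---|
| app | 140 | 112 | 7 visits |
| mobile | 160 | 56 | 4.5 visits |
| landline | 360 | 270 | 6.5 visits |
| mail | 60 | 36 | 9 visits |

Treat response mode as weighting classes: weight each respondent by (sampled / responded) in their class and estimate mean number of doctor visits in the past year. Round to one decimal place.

Response rates by class: app 112/140 = 80%, mobile 56/160 = 35%, landline 270/360 = 75%, mail 36/60 = 60%.
Weighting each respondent by the inverse class response rate inflates each class back to its sampled size, so the class weight is n_sampled:
  app: 140 × 7 = 980
  mobile: 160 × 4.5 = 720
  landline: 360 × 6.5 = 2340
  mail: 60 × 9 = 540
Adjusted estimate = 4580 / 720 = 6.36111 → 6.4.

6.4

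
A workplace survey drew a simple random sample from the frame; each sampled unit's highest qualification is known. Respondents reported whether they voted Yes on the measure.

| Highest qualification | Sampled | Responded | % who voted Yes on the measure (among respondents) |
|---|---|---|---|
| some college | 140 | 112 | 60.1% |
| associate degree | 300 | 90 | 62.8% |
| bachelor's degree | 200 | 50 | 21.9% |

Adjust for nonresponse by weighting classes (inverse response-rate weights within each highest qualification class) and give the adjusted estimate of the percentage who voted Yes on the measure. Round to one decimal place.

Class response rates: some college 112/140 = 80%, associate degree 90/300 = 30%, bachelor's degree 50/200 = 25%.
Inverse-response-rate weighting restores each class to its sampled count, so class totals weight by n_sampled:
  some college: 140 × 60.1 = 8414
  associate degree: 300 × 62.8 = 18,840
  bachelor's degree: 200 × 21.9 = 4380
Adjusted estimate = 31,634 / 640 = 49.4281 → 49.4%.

49.4%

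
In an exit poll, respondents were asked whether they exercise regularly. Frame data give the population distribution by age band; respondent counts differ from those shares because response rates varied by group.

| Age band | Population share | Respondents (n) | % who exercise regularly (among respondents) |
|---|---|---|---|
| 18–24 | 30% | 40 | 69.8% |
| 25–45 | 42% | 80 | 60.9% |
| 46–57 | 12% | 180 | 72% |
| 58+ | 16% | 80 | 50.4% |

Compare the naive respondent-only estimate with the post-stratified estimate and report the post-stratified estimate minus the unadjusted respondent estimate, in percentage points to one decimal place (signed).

-1.7 percentage points

Unadjusted (pooled respondent) estimate weights by respondent counts:
  (40/380)×69.8 + (80/380)×60.9 + (180/380)×72 + (80/380)×50.4 = 64.8842%
Reweighting by population age band shares:
  0.3×69.8 + 0.42×60.9 + 0.12×72 + 0.16×50.4 = 63.222%
Difference = 63.222 − 64.8842 = -1.6622 pp.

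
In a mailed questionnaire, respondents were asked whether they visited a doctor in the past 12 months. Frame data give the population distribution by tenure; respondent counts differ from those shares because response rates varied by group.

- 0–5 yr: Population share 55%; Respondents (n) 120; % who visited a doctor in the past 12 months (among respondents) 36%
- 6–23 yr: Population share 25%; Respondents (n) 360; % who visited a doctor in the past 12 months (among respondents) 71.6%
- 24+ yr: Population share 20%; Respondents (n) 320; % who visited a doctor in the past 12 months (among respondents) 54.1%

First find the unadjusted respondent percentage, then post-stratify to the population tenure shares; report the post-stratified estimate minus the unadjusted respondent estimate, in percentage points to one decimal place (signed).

-10.7 percentage points

Unadjusted (pooled respondent) estimate weights by respondent counts:
  (120/800)×36 + (360/800)×71.6 + (320/800)×54.1 = 59.26%
Reweighting by population tenure shares:
  0.55×36 + 0.25×71.6 + 0.2×54.1 = 48.52%
Difference = 48.52 − 59.26 = -10.74 pp.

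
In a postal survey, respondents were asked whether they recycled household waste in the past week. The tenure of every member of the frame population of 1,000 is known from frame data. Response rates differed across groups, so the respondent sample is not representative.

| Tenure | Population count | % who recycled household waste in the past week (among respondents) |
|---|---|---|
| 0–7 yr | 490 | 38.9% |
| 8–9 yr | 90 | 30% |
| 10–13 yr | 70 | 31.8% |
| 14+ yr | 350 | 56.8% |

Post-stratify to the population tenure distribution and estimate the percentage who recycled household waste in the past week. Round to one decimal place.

Reweight to the known tenure distribution:
  0–7 yr: (490/1,000) × 38.9 = 19.061
  8–9 yr: (90/1,000) × 30 = 2.7
  10–13 yr: (70/1,000) × 31.8 = 2.226
  14+ yr: (350/1,000) × 56.8 = 19.88
Post-stratified estimate = 43.867 → 43.9%.

43.9%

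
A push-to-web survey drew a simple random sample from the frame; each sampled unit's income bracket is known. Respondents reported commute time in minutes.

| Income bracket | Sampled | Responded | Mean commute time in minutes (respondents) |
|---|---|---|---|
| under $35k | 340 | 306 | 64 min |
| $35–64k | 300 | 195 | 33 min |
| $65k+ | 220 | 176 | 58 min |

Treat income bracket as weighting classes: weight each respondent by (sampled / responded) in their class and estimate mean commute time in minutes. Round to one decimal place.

Response rates by class: under $35k 306/340 = 90%, $35–64k 195/300 = 65%, $65k+ 176/220 = 80%.
Inverse-response-rate weighting restores each class to its sampled count, so class totals weight by n_sampled:
  under $35k: 340 × 64 = 21,760
  $35–64k: 300 × 33 = 9900
  $65k+: 220 × 58 = 12,760
Adjusted estimate = 44,420 / 860 = 51.6512 → 51.7.

51.7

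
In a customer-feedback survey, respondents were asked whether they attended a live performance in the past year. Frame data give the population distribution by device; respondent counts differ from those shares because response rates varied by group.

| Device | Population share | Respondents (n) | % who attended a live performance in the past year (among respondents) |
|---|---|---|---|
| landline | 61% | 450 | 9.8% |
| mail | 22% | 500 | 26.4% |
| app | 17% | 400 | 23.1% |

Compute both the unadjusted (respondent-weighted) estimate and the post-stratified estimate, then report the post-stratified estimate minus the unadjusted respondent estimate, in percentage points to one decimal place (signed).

-4.2 percentage points

Without adjustment, the pooled respondent share is:
  (450/1350)×9.8 + (500/1350)×26.4 + (400/1350)×23.1 = 19.8889%
Post-stratified estimate weights by population shares:
  0.61×9.8 + 0.22×26.4 + 0.17×23.1 = 15.713%
Difference = 15.713 − 19.8889 = -4.1759 pp.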